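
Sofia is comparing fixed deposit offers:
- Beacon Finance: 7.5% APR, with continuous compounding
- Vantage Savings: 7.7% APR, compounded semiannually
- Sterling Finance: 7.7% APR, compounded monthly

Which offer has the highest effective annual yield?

Beacon Finance: e^0.075 − 1 = 7.788%
Vantage Savings: (1 + 0.077/2)^2 − 1 = 7.848%
Sterling Finance: (1 + 0.077/12)^12 − 1 = 7.978%
The highest effective annual rate is Sterling Finance at 7.978%.

Sterling Finance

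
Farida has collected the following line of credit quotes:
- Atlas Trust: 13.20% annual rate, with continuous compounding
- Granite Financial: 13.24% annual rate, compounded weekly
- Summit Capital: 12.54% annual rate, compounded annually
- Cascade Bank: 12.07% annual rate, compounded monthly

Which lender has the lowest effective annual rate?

Summit Capital

Atlas Trust: e^0.1320 − 1 = 14.111%
Granite Financial: (1 + 0.1324/52)^52 − 1 = 14.137%
Summit Capital: compounded annually, EAR = 12.540%
Cascade Bank: (1 + 0.1207/12)^12 − 1 = 12.761%
The lowest effective annual rate is Summit Capital at 12.540%.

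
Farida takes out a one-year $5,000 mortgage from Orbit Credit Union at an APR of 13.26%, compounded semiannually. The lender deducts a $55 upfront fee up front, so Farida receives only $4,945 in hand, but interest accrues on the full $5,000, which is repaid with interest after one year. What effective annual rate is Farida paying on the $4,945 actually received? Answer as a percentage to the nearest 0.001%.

Amount owed after one year: 5,000 × (1 + 0.1326/2)^2 = 5,000 × 1.136996 = $5,684.98.
Effective rate on net proceeds: 5,684.98 / 4,945 − 1 = 0.149642 = 14.964%.

14.964%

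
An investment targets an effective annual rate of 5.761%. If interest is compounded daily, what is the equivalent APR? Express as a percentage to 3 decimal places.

(1 + r/365)^365 − 1 = 0.05761, so 1 + r/365 = 1.05761^(1/365).
r/365 = 0.000153, so r = 0.056016 = 5.602%.

5.602%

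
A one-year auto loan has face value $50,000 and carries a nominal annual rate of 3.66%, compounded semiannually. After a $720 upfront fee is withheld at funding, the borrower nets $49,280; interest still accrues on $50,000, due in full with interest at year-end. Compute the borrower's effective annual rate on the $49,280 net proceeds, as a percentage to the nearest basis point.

Amount owed after one year: 50,000 × (1 + 0.0366/2)^2 = 50,000 × 1.036935 = $51,846.74.
Effective rate on net proceeds: 51,846.74 / 49,280 − 1 = 0.052085 = 5.21%.

5.21%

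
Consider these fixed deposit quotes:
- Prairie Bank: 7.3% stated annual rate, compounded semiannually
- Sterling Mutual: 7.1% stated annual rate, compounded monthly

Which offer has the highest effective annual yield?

Prairie Bank: (1 + 0.073/2)^2 − 1 = 7.433%
Sterling Mutual: (1 + 0.071/12)^12 − 1 = 7.336%
The highest effective annual rate is Prairie Bank at 7.433%.

Prairie Bank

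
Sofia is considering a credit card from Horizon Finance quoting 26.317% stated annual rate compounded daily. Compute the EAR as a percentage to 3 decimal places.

30.092%

EAR = (1 + 0.26317/365)^365 − 1.
= 1.300925 − 1 = 30.092%.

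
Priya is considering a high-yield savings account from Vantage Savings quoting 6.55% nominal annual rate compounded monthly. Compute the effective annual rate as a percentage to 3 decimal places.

6.750%

EAR = (1 + 0.0655/12)^12 − 1.
= (1 + 0.005458)^12 − 1 = 1.067503 − 1 = 6.750%.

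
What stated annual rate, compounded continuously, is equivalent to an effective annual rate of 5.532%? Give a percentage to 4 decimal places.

5.3844%

Continuous: nominal r satisfies e^r − 1 = 0.05532.
r = ln(1 + 0.05532) = ln(1.05532) = 0.053844 = 5.3844%.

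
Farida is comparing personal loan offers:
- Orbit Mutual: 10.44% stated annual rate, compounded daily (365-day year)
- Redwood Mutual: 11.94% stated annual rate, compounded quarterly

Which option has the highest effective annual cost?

Orbit Mutual: (1 + 0.1044/365)^365 − 1 = 11.003%
Redwood Mutual: (1 + 0.1194/4)^4 − 1 = 12.485%
The highest effective annual rate is Redwood Mutual at 12.485%.

Redwood Mutual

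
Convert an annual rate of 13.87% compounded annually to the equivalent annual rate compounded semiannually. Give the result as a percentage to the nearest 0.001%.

Compounded annually, EAR = nominal = 0.138700.
Solve (1 + r/2)^2 = 1.138700: r/2 = 1.138700^(1/2) − 1 = 0.067099, so r = 0.134198 = 13.420%.

13.420%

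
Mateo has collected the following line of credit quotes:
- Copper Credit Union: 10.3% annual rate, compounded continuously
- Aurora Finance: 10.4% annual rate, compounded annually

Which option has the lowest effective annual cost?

Aurora Finance

Copper Credit Union: e^0.103 − 1 = 10.849%
Aurora Finance: compounded annually, EAR = 10.400%
The lowest effective annual rate is Aurora Finance at 10.400%.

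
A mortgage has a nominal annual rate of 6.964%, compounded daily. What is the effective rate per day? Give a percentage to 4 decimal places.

With a nominal annual rate compounded daily, the periodic rate is the nominal rate divided by 365.
i = 0.06964 / 365 = 0.0001908 = 0.0191%.

0.0191%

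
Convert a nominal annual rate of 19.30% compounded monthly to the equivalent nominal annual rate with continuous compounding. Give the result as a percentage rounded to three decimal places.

EAR = (1 + 0.1930/12)^12 − 1 = 0.211022.
Equivalent continuous rate: r = ln(1 + 0.211022) = 0.191464 = 19.146%.

19.146%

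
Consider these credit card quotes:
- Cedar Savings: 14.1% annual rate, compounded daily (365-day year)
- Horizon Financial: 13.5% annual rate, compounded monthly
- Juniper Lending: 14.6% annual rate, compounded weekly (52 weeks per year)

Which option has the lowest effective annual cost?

Cedar Savings: (1 + 0.141/365)^365 − 1 = 15.139%
Horizon Financial: (1 + 0.135/12)^12 − 1 = 14.367%
Juniper Lending: (1 + 0.146/52)^52 − 1 = 15.696%
The lowest effective annual rate is Horizon Financial at 14.367%.

Horizon Financial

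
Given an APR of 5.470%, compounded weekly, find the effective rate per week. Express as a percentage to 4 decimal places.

With a nominal annual rate compounded weekly, the periodic rate is the nominal rate divided by 52.
i = 0.05470 / 52 = 0.0010519 = 0.1052%.

0.1052%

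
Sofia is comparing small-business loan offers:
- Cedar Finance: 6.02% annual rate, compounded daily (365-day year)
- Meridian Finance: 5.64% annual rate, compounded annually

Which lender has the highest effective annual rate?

Cedar Finance

Cedar Finance: (1 + 0.0602/365)^365 − 1 = 6.204%
Meridian Finance: compounded annually, EAR = 5.640%
The highest effective annual rate is Cedar Finance at 6.204%.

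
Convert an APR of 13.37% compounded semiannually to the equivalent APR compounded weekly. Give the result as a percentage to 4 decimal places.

12.9582%

EAR = (1 + 0.1337/2)^2 − 1 = 0.138169.
Solve (1 + r/52)^52 = 1.138169: r/52 = 1.138169^(1/52) − 1 = 0.002492, so r = 0.129582 = 12.9582%.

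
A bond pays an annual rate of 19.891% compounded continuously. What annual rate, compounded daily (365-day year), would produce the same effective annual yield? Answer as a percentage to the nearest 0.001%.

19.896%

EAR under continuous compounding: e^0.19891 − 1 = 0.220072.
Solve (1 + r/365)^365 = 1.220072: r/365 = 1.220072^(1/365) − 1 = 0.000545, so r = 0.198964 = 19.896%.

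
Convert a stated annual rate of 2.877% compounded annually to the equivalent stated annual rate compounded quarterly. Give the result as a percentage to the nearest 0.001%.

2.846%

Compounded annually, EAR = nominal = 0.028770.
Solve (1 + r/4)^4 = 1.028770: r/4 = 1.028770^(1/4) − 1 = 0.007116, so r = 0.028465 = 2.846%.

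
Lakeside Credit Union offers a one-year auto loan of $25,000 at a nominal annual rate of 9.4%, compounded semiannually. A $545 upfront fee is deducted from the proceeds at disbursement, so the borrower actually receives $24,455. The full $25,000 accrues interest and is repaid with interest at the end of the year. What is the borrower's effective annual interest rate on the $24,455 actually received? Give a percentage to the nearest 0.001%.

Amount owed after one year: 25,000 × (1 + 0.094/2)^2 = 25,000 × 1.096209 = $27,405.22.
Effective rate on net proceeds: 27,405.22 / 24,455 − 1 = 0.120639 = 12.064%.

12.064%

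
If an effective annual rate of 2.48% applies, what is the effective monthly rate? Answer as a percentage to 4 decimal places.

0.2044%

The per-month rate i satisfies (1 + i)^12 = 1 + 0.0248.
i = 1.0248^(1/12) − 1 = 0.0020435 = 0.2044%.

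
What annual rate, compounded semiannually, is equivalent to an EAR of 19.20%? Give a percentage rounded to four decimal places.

(1 + r/2)^2 − 1 = 0.1920, so 1 + r/2 = 1.1920^(1/2).
r/2 = 0.091788, so r = 0.183575 = 18.3575%.

18.3575%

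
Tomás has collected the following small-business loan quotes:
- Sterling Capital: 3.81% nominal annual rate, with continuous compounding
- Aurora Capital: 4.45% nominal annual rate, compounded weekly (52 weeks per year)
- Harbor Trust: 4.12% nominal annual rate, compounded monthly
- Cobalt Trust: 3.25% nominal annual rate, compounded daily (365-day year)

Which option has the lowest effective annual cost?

Cobalt Trust

Sterling Capital: e^0.0381 − 1 = 3.884%
Aurora Capital: (1 + 0.0445/52)^52 − 1 = 4.549%
Harbor Trust: (1 + 0.0412/12)^12 − 1 = 4.199%
Cobalt Trust: (1 + 0.0325/365)^365 − 1 = 3.303%
The lowest effective annual rate is Cobalt Trust at 3.303%.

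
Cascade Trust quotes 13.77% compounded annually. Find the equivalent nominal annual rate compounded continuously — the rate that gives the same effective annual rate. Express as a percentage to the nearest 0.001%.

Compounded annually, EAR = nominal = 0.137700.
Equivalent continuous rate: r = ln(1 + 0.137700) = 0.129009 = 12.901%.

12.901%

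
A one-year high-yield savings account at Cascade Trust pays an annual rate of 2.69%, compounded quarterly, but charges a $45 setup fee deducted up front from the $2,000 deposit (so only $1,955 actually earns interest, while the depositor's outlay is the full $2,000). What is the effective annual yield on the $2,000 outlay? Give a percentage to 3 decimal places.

0.406%

Value after one year: 1,955 × (1 + 0.0269/4)^4 = 1,955 × 1.027173 = $2,008.12.
Effective yield on the $2,000 outlay: 2,008.12 / 2,000 − 1 = 0.004061 = 0.406%.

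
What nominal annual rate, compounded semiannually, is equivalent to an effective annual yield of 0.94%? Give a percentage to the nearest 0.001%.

0.938%

(1 + r/2)^2 − 1 = 0.0094, so 1 + r/2 = 1.0094^(1/2).
r/2 = 0.004689, so r = 0.009378 = 0.938%.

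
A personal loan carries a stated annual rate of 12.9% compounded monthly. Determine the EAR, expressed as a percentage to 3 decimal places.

EAR = (1 + 0.129/12)^12 − 1.
= (1 + 0.010750)^12 − 1 = 1.136907 − 1 = 13.691%.

13.691%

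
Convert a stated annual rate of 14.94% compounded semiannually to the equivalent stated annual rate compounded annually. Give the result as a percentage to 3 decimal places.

15.498%

EAR = (1 + 0.1494/2)^2 − 1 = 0.154980.
Compounded annually, the equivalent nominal rate is the EAR itself: 15.498%.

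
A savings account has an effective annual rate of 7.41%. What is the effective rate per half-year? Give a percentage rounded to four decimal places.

The per-half-year rate i satisfies (1 + i)^2 = 1 + 0.0741.
i = 1.0741^(1/2) − 1 = 0.0363880 = 3.6388%.

3.6388%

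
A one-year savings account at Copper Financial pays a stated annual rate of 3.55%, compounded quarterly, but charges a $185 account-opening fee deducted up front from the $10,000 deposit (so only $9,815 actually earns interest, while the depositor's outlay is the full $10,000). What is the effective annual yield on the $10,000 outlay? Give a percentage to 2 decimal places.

Value after one year: 9,815 × (1 + 0.0355/4)^4 = 9,815 × 1.035975 = $10,168.10.
Effective yield on the $10,000 outlay: 10,168.10 / 10,000 − 1 = 0.016810 = 1.68%.

1.68%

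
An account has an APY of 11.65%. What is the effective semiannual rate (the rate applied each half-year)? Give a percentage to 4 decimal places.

The per-half-year rate i satisfies (1 + i)^2 = 1 + 0.1165.
i = 1.1165^(1/2) − 1 = 0.0566456 = 5.6646%.

5.6646%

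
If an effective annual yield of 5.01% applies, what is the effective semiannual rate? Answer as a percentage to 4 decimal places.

2.4744%

The per-half-year rate i satisfies (1 + i)^2 = 1 + 0.0501.
i = 1.0501^(1/2) − 1 = 0.0247439 = 2.4744%.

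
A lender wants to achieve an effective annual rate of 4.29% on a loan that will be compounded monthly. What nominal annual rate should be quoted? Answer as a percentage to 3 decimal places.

4.208%

(1 + r/12)^12 − 1 = 0.0429, so 1 + r/12 = 1.0429^(1/12).
r/12 = 0.003507, so r = 0.042079 = 4.208%.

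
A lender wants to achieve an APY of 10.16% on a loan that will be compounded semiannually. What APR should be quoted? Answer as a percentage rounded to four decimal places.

9.9143%

(1 + r/2)^2 − 1 = 0.1016, so 1 + r/2 = 1.1016^(1/2).
r/2 = 0.049571, so r = 0.099143 = 9.9143%.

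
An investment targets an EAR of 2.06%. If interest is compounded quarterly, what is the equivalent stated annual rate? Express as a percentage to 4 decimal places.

(1 + r/4)^4 − 1 = 0.0206, so 1 + r/4 = 1.0206^(1/4).
r/4 = 0.005111, so r = 0.020443 = 2.0443%.

2.0443%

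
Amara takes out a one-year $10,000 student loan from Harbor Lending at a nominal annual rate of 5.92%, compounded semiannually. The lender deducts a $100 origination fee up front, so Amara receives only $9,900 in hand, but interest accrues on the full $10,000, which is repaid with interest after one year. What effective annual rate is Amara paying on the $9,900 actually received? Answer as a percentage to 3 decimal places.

Amount owed after one year: 10,000 × (1 + 0.0592/2)^2 = 10,000 × 1.060076 = $10,600.76.
Effective rate on net proceeds: 10,600.76 / 9,900 − 1 = 0.070784 = 7.078%.

7.078%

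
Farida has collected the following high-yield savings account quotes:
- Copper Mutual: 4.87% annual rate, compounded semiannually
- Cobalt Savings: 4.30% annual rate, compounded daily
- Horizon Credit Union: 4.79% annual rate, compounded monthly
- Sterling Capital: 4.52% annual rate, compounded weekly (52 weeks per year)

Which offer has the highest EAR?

Copper Mutual

Copper Mutual: (1 + 0.0487/2)^2 − 1 = 4.929%
Cobalt Savings: (1 + 0.0430/365)^365 − 1 = 4.394%
Horizon Credit Union: (1 + 0.0479/12)^12 − 1 = 4.897%
Sterling Capital: (1 + 0.0452/52)^52 − 1 = 4.622%
The highest effective annual rate is Copper Mutual at 4.929%.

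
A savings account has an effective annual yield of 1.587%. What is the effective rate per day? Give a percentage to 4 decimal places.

0.0043%

The per-day rate i satisfies (1 + i)^365 = 1 + 0.01587.
i = 1.01587^(1/365) − 1 = 0.0000431 = 0.0043%.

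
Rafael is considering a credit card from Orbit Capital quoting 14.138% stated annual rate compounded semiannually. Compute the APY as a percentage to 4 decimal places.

EAR = (1 + 0.14138/2)^2 − 1.
= 1.146377 − 1 = 14.6377%.

14.6377%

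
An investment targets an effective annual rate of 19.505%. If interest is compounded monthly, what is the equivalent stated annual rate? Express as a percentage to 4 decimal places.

(1 + r/12)^12 − 1 = 0.19505, so 1 + r/12 = 1.19505^(1/12).
r/12 = 0.014960, so r = 0.179518 = 17.9518%.

17.9518%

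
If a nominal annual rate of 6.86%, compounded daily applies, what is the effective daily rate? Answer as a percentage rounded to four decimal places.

With a nominal annual rate compounded daily, the periodic rate is the nominal rate divided by 365.
i = 0.0686 / 365 = 0.0001879 = 0.0188%.

0.0188%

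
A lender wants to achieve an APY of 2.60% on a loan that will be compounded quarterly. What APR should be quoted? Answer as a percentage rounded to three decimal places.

2.575%

(1 + r/4)^4 − 1 = 0.0260, so 1 + r/4 = 1.0260^(1/4).
r/4 = 0.006438, so r = 0.025750 = 2.575%.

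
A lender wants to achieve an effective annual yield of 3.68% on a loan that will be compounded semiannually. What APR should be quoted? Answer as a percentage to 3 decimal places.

3.647%

(1 + r/2)^2 − 1 = 0.0368, so 1 + r/2 = 1.0368^(1/2).
r/2 = 0.018234, so r = 0.036468 = 3.647%.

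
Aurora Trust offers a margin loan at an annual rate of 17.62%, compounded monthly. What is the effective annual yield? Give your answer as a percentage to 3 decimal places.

EAR = (1 + 0.1762/12)^12 − 1.
= 1.191150 − 1 = 19.115%.

19.115%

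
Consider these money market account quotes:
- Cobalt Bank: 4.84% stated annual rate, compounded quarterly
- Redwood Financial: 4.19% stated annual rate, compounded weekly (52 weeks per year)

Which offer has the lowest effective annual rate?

Cobalt Bank: (1 + 0.0484/4)^4 − 1 = 4.929%
Redwood Financial: (1 + 0.0419/52)^52 − 1 = 4.277%
The lowest effective annual rate is Redwood Financial at 4.277%.

Redwood Financial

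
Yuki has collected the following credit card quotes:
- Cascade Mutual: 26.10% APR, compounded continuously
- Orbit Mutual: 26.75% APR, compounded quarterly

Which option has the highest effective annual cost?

Cascade Mutual: e^0.2610 − 1 = 29.823%
Orbit Mutual: (1 + 0.2675/4)^4 − 1 = 29.555%
The highest effective annual rate is Cascade Mutual at 29.823%.

Cascade Mutual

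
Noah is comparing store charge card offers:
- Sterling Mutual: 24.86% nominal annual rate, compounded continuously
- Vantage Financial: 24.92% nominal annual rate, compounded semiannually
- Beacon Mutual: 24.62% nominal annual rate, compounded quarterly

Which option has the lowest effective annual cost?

Vantage Financial

Sterling Mutual: e^0.2486 − 1 = 28.223%
Vantage Financial: (1 + 0.2492/2)^2 − 1 = 26.473%
Beacon Mutual: (1 + 0.2462/4)^4 − 1 = 26.988%
The lowest effective annual rate is Vantage Financial at 26.473%.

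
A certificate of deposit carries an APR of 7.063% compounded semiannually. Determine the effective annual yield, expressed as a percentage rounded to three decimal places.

7.188%

EAR = (1 + 0.07063/2)^2 − 1.
= (1 + 0.035315)^2 − 1 = 1.071877 − 1 = 7.188%.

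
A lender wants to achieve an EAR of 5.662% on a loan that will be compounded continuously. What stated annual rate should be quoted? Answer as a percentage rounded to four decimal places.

Continuous: nominal r satisfies e^r − 1 = 0.05662.
r = ln(1 + 0.05662) = ln(1.05662) = 0.055075 = 5.5075%.

5.5075%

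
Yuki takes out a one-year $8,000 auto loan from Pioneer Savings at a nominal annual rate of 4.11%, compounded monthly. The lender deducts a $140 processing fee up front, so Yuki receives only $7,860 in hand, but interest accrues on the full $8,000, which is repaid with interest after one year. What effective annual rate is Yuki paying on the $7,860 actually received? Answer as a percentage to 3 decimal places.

6.044%

Amount owed after one year: 8,000 × (1 + 0.0411/12)^12 = 8,000 × 1.041883 = $8,335.07.
Effective rate on net proceeds: 8,335.07 / 7,860 − 1 = 0.060441 = 6.044%.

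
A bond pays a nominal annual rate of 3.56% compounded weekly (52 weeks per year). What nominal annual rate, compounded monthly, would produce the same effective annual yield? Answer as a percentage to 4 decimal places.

EAR = (1 + 0.0356/52)^52 − 1 = 0.036229.
Solve (1 + r/12)^12 = 1.036229: r/12 = 1.036229^(1/12) − 1 = 0.002970, so r = 0.035641 = 3.5641%.

3.5641%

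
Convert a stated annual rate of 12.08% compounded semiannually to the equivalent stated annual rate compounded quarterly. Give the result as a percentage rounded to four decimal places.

EAR = (1 + 0.1208/2)^2 − 1 = 0.124448.
Solve (1 + r/4)^4 = 1.124448: r/4 = 1.124448^(1/4) − 1 = 0.029757, so r = 0.119029 = 11.9029%.

11.9029%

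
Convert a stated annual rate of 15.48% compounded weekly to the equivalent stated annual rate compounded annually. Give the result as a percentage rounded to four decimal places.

EAR = (1 + 0.1548/52)^52 − 1 = 0.167156.
Compounded annually, the equivalent nominal rate is the EAR itself: 16.7156%.

16.7156%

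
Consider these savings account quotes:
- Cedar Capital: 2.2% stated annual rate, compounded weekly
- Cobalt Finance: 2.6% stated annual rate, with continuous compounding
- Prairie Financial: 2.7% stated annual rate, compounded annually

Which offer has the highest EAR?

Cedar Capital: (1 + 0.022/52)^52 − 1 = 2.224%
Cobalt Finance: e^0.026 − 1 = 2.634%
Prairie Financial: compounded annually, EAR = 2.700%
The highest effective annual rate is Prairie Financial at 2.700%.

Prairie Financial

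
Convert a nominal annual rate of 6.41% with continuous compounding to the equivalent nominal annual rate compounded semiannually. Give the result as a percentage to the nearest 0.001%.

EAR under continuous compounding: e^0.0641 − 1 = 0.066199.
Solve (1 + r/2)^2 = 1.066199: r/2 = 1.066199^(1/2) − 1 = 0.032569, so r = 0.065138 = 6.514%.

6.514%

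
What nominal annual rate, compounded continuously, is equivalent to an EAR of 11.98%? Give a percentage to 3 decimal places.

11.315%

Continuous: nominal r satisfies e^r − 1 = 0.1198.
r = ln(1 + 0.1198) = ln(1.1198) = 0.113150 = 11.315%.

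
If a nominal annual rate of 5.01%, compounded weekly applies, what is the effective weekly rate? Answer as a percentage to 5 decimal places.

0.09635%

With a nominal annual rate compounded weekly, the periodic rate is the nominal rate divided by 52.
i = 0.0501 / 52 = 0.0009635 = 0.09635%.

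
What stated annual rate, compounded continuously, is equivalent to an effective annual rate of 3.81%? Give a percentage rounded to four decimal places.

Continuous: nominal r satisfies e^r − 1 = 0.0381.
r = ln(1 + 0.0381) = ln(1.0381) = 0.037392 = 3.7392%.

3.7392%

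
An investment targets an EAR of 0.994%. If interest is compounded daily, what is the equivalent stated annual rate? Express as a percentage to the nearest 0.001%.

(1 + r/365)^365 − 1 = 0.00994, so 1 + r/365 = 1.00994^(1/365).
r/365 = 0.000027, so r = 0.009891 = 0.989%.

0.989%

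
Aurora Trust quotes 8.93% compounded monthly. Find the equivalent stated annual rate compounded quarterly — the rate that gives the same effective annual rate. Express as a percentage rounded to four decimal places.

8.9966%

EAR = (1 + 0.0893/12)^12 − 1 = 0.093047.
Solve (1 + r/4)^4 = 1.093047: r/4 = 1.093047^(1/4) − 1 = 0.022492, so r = 0.089966 = 8.9966%.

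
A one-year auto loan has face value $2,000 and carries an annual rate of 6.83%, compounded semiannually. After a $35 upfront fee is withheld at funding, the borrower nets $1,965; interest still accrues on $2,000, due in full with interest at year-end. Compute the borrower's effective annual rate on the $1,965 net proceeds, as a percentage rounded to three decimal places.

Amount owed after one year: 2,000 × (1 + 0.0683/2)^2 = 2,000 × 1.069466 = $2,138.93.
Effective rate on net proceeds: 2,138.93 / 1,965 − 1 = 0.088515 = 8.852%.

8.852%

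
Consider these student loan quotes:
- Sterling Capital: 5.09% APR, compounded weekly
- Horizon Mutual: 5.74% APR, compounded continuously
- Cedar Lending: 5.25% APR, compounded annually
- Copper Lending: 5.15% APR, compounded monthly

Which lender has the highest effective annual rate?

Horizon Mutual

Sterling Capital: (1 + 0.0509/52)^52 − 1 = 5.219%
Horizon Mutual: e^0.0574 − 1 = 5.908%
Cedar Lending: compounded annually, EAR = 5.250%
Copper Lending: (1 + 0.0515/12)^12 − 1 = 5.273%
The highest effective annual rate is Horizon Mutual at 5.908%.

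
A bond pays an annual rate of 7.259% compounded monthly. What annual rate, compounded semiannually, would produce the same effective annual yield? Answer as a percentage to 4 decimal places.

7.3697%

EAR = (1 + 0.07259/12)^12 − 1 = 0.075054.
Solve (1 + r/2)^2 = 1.075054: r/2 = 1.075054^(1/2) − 1 = 0.036848, so r = 0.073697 = 7.3697%.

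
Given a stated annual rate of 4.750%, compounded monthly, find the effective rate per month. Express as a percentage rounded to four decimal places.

0.3958%

With a nominal annual rate compounded monthly, the periodic rate is the nominal rate divided by 12.
i = 0.04750 / 12 = 0.0039583 = 0.3958%.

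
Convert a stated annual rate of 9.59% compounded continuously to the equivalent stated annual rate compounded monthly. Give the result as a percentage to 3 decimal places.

EAR under continuous compounding: e^0.0959 − 1 = 0.100649.
Solve (1 + r/12)^12 = 1.100649: r/12 = 1.100649^(1/12) − 1 = 0.008024, so r = 0.096284 = 9.628%.

9.628%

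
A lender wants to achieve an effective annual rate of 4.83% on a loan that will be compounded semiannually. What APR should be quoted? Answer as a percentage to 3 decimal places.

(1 + r/2)^2 − 1 = 0.0483, so 1 + r/2 = 1.0483^(1/2).
r/2 = 0.023865, so r = 0.047730 = 4.773%.

4.773%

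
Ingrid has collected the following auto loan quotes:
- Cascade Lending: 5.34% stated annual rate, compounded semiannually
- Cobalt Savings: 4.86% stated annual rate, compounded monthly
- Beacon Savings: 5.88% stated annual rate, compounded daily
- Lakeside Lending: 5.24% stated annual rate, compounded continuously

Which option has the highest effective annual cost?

Cascade Lending: (1 + 0.0534/2)^2 − 1 = 5.411%
Cobalt Savings: (1 + 0.0486/12)^12 − 1 = 4.970%
Beacon Savings: (1 + 0.0588/365)^365 − 1 = 6.056%
Lakeside Lending: e^0.0524 − 1 = 5.380%
The highest effective annual rate is Beacon Savings at 6.056%.

Beacon Savings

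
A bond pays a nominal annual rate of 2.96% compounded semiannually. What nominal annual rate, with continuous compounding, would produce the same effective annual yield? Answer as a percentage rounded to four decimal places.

EAR = (1 + 0.0296/2)^2 − 1 = 0.029819.
Equivalent continuous rate: r = ln(1 + 0.029819) = 0.029383 = 2.9383%.

2.9383%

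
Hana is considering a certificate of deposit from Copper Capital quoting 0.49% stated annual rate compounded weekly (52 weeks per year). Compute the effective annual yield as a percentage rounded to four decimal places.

EAR = (1 + 0.0049/52)^52 − 1.
= 1.004912 − 1 = 0.4912%.

0.4912%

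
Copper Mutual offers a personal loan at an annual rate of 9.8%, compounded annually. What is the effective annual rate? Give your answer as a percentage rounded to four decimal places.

9.8000%

Annual compounding means the effective rate equals the nominal rate: 9.8000%.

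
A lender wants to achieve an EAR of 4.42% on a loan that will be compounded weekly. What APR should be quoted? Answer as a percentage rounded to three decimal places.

4.327%

(1 + r/52)^52 − 1 = 0.0442, so 1 + r/52 = 1.0442^(1/52).
r/52 = 0.000832, so r = 0.043269 = 4.327%.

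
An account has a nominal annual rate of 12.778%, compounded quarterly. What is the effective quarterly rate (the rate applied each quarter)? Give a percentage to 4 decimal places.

With a nominal annual rate compounded quarterly, the periodic rate is the nominal rate divided by 4.
i = 0.12778 / 4 = 0.0319450 = 3.1945%.

3.1945%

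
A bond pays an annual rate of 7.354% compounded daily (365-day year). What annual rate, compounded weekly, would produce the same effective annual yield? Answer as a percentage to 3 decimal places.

7.358%

EAR = (1 + 0.07354/365)^365 − 1 = 0.076304.
Solve (1 + r/52)^52 = 1.076304: r/52 = 1.076304^(1/52) − 1 = 0.001415, so r = 0.073585 = 7.358%.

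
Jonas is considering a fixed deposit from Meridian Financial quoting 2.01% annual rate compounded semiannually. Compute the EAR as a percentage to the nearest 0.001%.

2.020%

EAR = (1 + 0.0201/2)^2 − 1.
= (1 + 0.010050)^2 − 1 = 1.020201 − 1 = 2.020%.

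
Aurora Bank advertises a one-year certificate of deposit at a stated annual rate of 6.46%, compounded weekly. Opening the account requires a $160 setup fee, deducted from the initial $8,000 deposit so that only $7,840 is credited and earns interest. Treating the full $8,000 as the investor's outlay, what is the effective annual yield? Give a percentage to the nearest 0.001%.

4.536%

Value after one year: 7,840 × (1 + 0.0646/52)^52 = 7,840 × 1.066689 = $8,362.85.
Effective yield on the $8,000 outlay: 8,362.85 / 8,000 − 1 = 0.045356 = 4.536%.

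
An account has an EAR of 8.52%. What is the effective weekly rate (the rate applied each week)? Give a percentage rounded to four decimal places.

The per-week rate i satisfies (1 + i)^52 = 1 + 0.0852.
i = 1.0852^(1/52) − 1 = 0.0015736 = 0.1574%.

0.1574%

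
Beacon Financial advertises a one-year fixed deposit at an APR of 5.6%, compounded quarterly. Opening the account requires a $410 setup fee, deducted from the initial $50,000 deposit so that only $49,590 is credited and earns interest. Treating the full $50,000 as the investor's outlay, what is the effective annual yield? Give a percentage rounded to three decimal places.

4.852%

Value after one year: 49,590 × (1 + 0.056/4)^4 = 49,590 × 1.057187 = $52,425.90.
Effective yield on the $50,000 outlay: 52,425.90 / 50,000 − 1 = 0.048518 = 4.852%.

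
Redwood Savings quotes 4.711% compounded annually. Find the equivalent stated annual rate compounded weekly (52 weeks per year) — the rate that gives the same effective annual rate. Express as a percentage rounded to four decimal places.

4.6054%

Compounded annually, EAR = nominal = 0.047110.
Solve (1 + r/52)^52 = 1.047110: r/52 = 1.047110^(1/52) − 1 = 0.000886, so r = 0.046054 = 4.6054%.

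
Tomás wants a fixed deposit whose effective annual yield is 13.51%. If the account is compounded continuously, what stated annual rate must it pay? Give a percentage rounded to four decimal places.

Continuous: nominal r satisfies e^r − 1 = 0.1351.
r = ln(1 + 0.1351) = ln(1.1351) = 0.126721 = 12.6721%.

12.6721%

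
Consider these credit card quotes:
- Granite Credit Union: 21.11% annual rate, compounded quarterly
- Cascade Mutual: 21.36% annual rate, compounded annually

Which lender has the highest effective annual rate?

Granite Credit Union: (1 + 0.2111/4)^4 − 1 = 22.841%
Cascade Mutual: compounded annually, EAR = 21.360%
The highest effective annual rate is Granite Credit Union at 22.841%.

Granite Credit Union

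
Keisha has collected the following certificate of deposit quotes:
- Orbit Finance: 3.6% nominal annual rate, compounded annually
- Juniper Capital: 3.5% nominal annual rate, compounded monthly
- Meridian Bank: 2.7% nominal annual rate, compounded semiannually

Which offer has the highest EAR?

Orbit Finance

Orbit Finance: compounded annually, EAR = 3.600%
Juniper Capital: (1 + 0.035/12)^12 − 1 = 3.557%
Meridian Bank: (1 + 0.027/2)^2 − 1 = 2.718%
The highest effective annual rate is Orbit Finance at 3.600%.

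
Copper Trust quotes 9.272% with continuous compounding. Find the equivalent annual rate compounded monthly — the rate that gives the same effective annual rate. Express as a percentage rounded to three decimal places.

9.308%

EAR under continuous compounding: e^0.09272 − 1 = 0.097154.
Solve (1 + r/12)^12 = 1.097154: r/12 = 1.097154^(1/12) − 1 = 0.007757, so r = 0.093079 = 9.308%.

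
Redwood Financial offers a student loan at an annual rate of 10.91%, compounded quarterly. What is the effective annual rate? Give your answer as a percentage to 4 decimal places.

EAR = (1 + 0.1091/4)^4 − 1.
= (1 + 0.027275)^4 − 1 = 1.113645 − 1 = 11.3645%.

11.3645%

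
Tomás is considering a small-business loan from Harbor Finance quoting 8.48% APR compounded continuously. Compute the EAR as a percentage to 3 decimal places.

With continuous compounding, EAR = e^0.0848 − 1.
e^0.0848 = 1.088499, so EAR = 0.088499 = 8.850%.

8.850%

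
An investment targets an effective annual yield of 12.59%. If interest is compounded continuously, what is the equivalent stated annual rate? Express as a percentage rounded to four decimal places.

Continuous: nominal r satisfies e^r − 1 = 0.1259.
r = ln(1 + 0.1259) = ln(1.1259) = 0.118583 = 11.8583%.

11.8583%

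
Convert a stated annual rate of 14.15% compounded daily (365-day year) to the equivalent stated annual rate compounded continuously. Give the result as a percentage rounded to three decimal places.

14.147%

EAR = (1 + 0.1415/365)^365 − 1 = 0.151969.
Equivalent continuous rate: r = ln(1 + 0.151969) = 0.141473 = 14.147%.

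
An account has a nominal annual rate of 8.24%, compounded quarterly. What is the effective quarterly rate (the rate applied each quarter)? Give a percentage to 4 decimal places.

2.0600%

With a nominal annual rate compounded quarterly, the periodic rate is the nominal rate divided by 4.
i = 0.0824 / 4 = 0.0206000 = 2.0600%.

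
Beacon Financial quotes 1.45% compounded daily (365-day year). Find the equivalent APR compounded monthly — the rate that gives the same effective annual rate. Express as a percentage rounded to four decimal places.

1.4508%

EAR = (1 + 0.0145/365)^365 − 1 = 0.014605.
Solve (1 + r/12)^12 = 1.014605: r/12 = 1.014605^(1/12) − 1 = 0.001209, so r = 0.014508 = 1.4508%.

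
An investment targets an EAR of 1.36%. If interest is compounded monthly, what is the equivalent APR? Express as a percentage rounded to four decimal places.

1.3516%

(1 + r/12)^12 − 1 = 0.0136, so 1 + r/12 = 1.0136^(1/12).
r/12 = 0.001126, so r = 0.013516 = 1.3516%.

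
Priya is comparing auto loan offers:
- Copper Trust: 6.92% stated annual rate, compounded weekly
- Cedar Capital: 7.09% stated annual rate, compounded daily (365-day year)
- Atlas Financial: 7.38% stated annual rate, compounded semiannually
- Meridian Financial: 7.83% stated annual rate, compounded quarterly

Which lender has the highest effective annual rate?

Copper Trust: (1 + 0.0692/52)^52 − 1 = 7.160%
Cedar Capital: (1 + 0.0709/365)^365 − 1 = 7.347%
Atlas Financial: (1 + 0.0738/2)^2 − 1 = 7.516%
Meridian Financial: (1 + 0.0783/4)^4 − 1 = 8.063%
The highest effective annual rate is Meridian Financial at 8.063%.

Meridian Financial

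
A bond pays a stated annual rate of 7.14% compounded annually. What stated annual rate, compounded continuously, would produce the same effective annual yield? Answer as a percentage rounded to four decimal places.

Compounded annually, EAR = nominal = 0.071400.
Equivalent continuous rate: r = ln(1 + 0.071400) = 0.068966 = 6.8966%.

6.8966%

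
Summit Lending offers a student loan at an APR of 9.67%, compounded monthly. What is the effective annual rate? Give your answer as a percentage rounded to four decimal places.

10.1103%

EAR = (1 + 0.0967/12)^12 − 1.
= 1.101103 − 1 = 10.1103%.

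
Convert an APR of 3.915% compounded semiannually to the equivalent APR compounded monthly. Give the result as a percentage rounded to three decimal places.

EAR = (1 + 0.03915/2)^2 − 1 = 0.039533.
Solve (1 + r/12)^12 = 1.039533: r/12 = 1.039533^(1/12) − 1 = 0.003236, so r = 0.038834 = 3.883%.

3.883%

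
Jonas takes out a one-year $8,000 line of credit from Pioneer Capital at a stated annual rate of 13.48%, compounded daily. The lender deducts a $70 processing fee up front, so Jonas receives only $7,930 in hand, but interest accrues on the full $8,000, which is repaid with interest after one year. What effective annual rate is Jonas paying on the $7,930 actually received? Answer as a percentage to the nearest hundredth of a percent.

15.44%

Amount owed after one year: 8,000 × (1 + 0.1348/365)^365 = 8,000 × 1.144279 = $9,154.24.
Effective rate on net proceeds: 9,154.24 / 7,930 − 1 = 0.154380 = 15.44%.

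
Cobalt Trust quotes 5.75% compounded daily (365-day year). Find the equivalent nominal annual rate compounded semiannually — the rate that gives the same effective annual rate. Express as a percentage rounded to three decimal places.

5.833%

EAR = (1 + 0.0575/365)^365 − 1 = 0.059180.
Solve (1 + r/2)^2 = 1.059180: r/2 = 1.059180^(1/2) − 1 = 0.029165, so r = 0.058330 = 5.833%.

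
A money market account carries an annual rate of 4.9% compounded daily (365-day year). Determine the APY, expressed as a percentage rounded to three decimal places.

5.022%

EAR = (1 + 0.049/365)^365 − 1.
= (1 + 0.000134)^365 − 1 = 1.050217 − 1 = 5.022%.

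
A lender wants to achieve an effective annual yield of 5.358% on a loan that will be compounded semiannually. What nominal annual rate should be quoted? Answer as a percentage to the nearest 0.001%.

5.288%

(1 + r/2)^2 − 1 = 0.05358, so 1 + r/2 = 1.05358^(1/2).
r/2 = 0.026440, so r = 0.052881 = 5.288%.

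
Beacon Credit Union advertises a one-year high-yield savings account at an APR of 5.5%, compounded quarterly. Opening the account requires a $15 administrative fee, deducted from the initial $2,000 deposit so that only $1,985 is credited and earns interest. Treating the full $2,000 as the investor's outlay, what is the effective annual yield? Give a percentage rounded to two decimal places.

4.82%

Value after one year: 1,985 × (1 + 0.055/4)^4 = 1,985 × 1.056145 = $2,096.45.
Effective yield on the $2,000 outlay: 2,096.45 / 2,000 − 1 = 0.048224 = 4.82%.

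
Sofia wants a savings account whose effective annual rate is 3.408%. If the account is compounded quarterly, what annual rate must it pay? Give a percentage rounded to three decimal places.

(1 + r/4)^4 − 1 = 0.03408, so 1 + r/4 = 1.03408^(1/4).
r/4 = 0.008413, so r = 0.033653 = 3.365%.

3.365%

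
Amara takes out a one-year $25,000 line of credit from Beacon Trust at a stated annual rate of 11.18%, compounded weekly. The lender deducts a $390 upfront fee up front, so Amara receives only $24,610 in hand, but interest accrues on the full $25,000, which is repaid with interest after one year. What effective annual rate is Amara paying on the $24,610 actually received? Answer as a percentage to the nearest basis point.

13.59%

Amount owed after one year: 25,000 × (1 + 0.1118/52)^52 = 25,000 × 1.118155 = $27,953.87.
Effective rate on net proceeds: 27,953.87 / 24,610 − 1 = 0.135875 = 13.59%.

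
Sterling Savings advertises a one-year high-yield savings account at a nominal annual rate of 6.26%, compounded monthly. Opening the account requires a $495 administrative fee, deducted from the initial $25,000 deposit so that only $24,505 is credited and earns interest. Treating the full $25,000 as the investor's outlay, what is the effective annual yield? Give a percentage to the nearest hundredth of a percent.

4.34%

Value after one year: 24,505 × (1 + 0.0626/12)^12 = 24,505 × 1.064428 = $26,083.80.
Effective yield on the $25,000 outlay: 26,083.80 / 25,000 − 1 = 0.043352 = 4.34%.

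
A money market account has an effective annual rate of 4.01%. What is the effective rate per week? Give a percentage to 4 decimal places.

The per-week rate i satisfies (1 + i)^52 = 1 + 0.0401.
i = 1.0401^(1/52) − 1 = 0.0007564 = 0.0756%.

0.0756%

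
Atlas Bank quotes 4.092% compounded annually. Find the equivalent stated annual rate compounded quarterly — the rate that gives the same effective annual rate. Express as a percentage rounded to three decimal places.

Compounded annually, EAR = nominal = 0.040920.
Solve (1 + r/4)^4 = 1.040920: r/4 = 1.040920^(1/4) − 1 = 0.010077, so r = 0.040307 = 4.031%.

4.031%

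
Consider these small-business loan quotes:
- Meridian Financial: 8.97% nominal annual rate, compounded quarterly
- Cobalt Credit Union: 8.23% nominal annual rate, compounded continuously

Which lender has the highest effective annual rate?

Meridian Financial: (1 + 0.0897/4)^4 − 1 = 9.276%
Cobalt Credit Union: e^0.0823 − 1 = 8.578%
The highest effective annual rate is Meridian Financial at 9.276%.

Meridian Financial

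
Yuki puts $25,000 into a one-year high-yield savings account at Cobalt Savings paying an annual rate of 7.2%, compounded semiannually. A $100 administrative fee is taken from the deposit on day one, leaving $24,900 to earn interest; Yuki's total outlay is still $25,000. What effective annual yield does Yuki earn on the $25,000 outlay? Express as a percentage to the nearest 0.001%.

6.900%

Value after one year: 24,900 × (1 + 0.072/2)^2 = 24,900 × 1.073296 = $26,725.07.
Effective yield on the $25,000 outlay: 26,725.07 / 25,000 − 1 = 0.069003 = 6.900%.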